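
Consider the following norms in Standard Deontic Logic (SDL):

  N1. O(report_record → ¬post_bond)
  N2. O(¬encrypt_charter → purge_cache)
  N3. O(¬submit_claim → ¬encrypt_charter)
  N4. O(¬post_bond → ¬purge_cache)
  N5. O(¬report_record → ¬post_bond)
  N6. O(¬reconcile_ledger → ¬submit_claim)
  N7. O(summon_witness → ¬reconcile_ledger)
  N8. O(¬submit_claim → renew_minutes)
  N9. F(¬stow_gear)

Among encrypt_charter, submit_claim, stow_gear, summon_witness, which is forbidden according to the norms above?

Premises 1 and 5 are O(report_record → ¬post_bond) and O(¬report_record → ¬post_bond); every ideal world satisfies report_record or ¬report_record, so in either case ¬post_bond holds — hence O(¬post_bond).
Premise 4 is O(¬post_bond → ¬purge_cache); since O(¬post_bond), deontic closure gives O(¬purge_cache).
Premise 2 is O(¬encrypt_charter → purge_cache); contrapositively O(¬purge_cache → encrypt_charter). Since O(¬purge_cache) holds, K gives O(encrypt_charter).
The contrapositive of premise 3 (O(¬submit_claim → ¬encrypt_charter)) is O(encrypt_charter → submit_claim), and O(encrypt_charter) is already established, so O(submit_claim).
Premise 6 is O(¬reconcile_ledger → ¬submit_claim); contrapositively O(submit_claim → reconcile_ledger). Since O(submit_claim) holds, K gives O(reconcile_ledger).
Premise 7, O(summon_witness → ¬reconcile_ledger), contraposes to O(reconcile_ledger → ¬summon_witness); with O(reconcile_ledger) we get O(¬summon_witness).
So O(¬summon_witness) holds, i.e. summon_witness is forbidden. None of the other listed options is forbidden under the premises.

summon_witness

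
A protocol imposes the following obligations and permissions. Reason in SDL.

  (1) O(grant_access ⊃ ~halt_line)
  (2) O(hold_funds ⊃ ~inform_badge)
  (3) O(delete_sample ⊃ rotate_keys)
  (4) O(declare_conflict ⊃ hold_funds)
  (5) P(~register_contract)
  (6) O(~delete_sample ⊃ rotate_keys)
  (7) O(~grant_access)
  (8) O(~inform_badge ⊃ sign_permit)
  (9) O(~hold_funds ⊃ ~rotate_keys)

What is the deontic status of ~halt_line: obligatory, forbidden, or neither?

Premise 1 is O(grant_access ⊃ ~halt_line), but O(grant_access) is not derivable from the premises, so it does not yield O(~halt_line).
No premise or chain of K-axiom applications forces O(~halt_line), and none forces O(halt_line). So ~halt_line is neither obligatory nor forbidden under these norms.

Neither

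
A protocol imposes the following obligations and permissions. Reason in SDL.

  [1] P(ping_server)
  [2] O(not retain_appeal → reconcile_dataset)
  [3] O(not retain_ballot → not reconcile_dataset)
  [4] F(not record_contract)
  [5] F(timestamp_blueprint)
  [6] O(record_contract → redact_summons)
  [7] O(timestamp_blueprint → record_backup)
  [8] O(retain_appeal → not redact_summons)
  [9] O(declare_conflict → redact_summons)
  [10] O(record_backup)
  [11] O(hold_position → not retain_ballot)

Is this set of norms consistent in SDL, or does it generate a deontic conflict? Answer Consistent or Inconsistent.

Premise 7 is O(timestamp_blueprint → record_backup); even if O(record_backup) held, inferring O(timestamp_blueprint) would be affirming the consequent — invalid.
So O(timestamp_blueprint) is not derivable, and the apparent clash with O(not timestamp_blueprint) does not arise.
A world satisfying every obligation exists (e.g. declare_conflict=false, hold_position=false, ping_server=false, reconcile_dataset=true, record_backup=true, record_contract=true, redact_summons=true, retain_appeal=false, retain_ballot=true, timestamp_blueprint=false); no atom is both obligatory and forbidden, so the set is consistent.

Consistent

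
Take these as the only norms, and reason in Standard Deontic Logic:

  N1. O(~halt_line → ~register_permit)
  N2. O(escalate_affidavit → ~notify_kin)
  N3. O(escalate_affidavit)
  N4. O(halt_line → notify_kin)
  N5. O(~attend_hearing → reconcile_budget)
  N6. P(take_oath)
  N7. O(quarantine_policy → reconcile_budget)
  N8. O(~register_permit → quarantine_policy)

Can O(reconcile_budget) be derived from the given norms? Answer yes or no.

Premise 3 states O(escalate_affidavit) outright.
From O(escalate_affidavit) and premise 2, O(escalate_affidavit → ~notify_kin), we obtain O(~notify_kin).
Premise 4, O(halt_line → notify_kin), contraposes to O(~notify_kin → ~halt_line); with O(~notify_kin) we get O(~halt_line).
Applying K to premise 1 (O(~halt_line → ~register_permit)) and O(~halt_line) yields O(~register_permit).
Premise 8 is O(~register_permit → quarantine_policy); since O(~register_permit), deontic closure gives O(quarantine_policy).
Premise 7 is O(quarantine_policy → reconcile_budget); since O(quarantine_policy), deontic closure gives O(reconcile_budget).
Premises 5, 6 do not contribute to this derivation.
So O(reconcile_budget) follows.

Yes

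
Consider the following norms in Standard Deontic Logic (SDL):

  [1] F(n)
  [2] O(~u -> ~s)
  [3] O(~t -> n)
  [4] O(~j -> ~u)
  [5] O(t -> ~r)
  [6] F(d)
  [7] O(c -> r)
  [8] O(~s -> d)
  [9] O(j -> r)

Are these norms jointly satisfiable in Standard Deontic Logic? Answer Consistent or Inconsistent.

Inconsistent

Premise 6 is F(d), i.e. O(~d).
Premise 8 is O(~s -> d); contrapositively O(~d -> s). Since O(~d) holds, K gives O(s).
Premise 2 is O(~u -> ~s); contrapositively O(s -> u). Since O(s) holds, K gives O(u).
Premise 4, O(~j -> ~u), contraposes to O(u -> j); with O(u) we get O(j).
From O(j) and premise 9, O(j -> r), we obtain O(r).
The contrapositive of premise 5 (O(t -> ~r)) is O(r -> ~t), and O(r) is already established, so O(~t).
Premise 3 is O(~t -> n); since O(~t), deontic closure gives O(n).
However, F(n) at premise 1 amounts to O(~n).
We now have both O(n) and O(~n) — n is simultaneously obligatory and forbidden, violating the D-axiom.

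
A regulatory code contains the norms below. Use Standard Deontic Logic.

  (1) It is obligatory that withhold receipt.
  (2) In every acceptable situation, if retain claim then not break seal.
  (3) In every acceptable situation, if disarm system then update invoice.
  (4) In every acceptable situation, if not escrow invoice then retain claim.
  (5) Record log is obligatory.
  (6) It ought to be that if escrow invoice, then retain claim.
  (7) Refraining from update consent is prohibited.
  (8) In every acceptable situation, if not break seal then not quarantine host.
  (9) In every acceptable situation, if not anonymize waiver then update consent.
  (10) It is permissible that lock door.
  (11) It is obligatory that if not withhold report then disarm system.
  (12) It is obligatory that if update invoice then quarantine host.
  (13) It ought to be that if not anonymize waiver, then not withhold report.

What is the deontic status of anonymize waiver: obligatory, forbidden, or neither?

Obligatory

Premises 6 and 4 cover both cases: O(escrow_invoice → retain_claim) and O(¬escrow_invoice → retain_claim). Since escrow_invoice ∨ ¬escrow_invoice is a tautology, O(retain_claim) follows.
With premise 2, O(retain_claim → ¬break_seal), the K-axiom yields O(¬break_seal).
Applying K to premise 8 (O(¬break_seal → ¬quarantine_host)) and O(¬break_seal) yields O(¬quarantine_host).
Premise 12 is O(update_invoice → quarantine_host); contrapositively O(¬quarantine_host → ¬update_invoice). Since O(¬quarantine_host) holds, K gives O(¬update_invoice).
Premise 3 is O(disarm_system → update_invoice); contrapositively O(¬update_invoice → ¬disarm_system). Since O(¬update_invoice) holds, K gives O(¬disarm_system).
Premise 11 is O(¬withhold_report → disarm_system); contrapositively O(¬disarm_system → withhold_report). Since O(¬disarm_system) holds, K gives O(withhold_report).
The contrapositive of premise 13 (O(¬anonymize_waiver → ¬withhold_report)) is O(withhold_report → anonymize_waiver), and O(withhold_report) is already established, so O(anonymize_waiver).
Premises 1, 5, 7, 9, 10 do not contribute to this derivation.
Hence anonymize_waiver is obligatory.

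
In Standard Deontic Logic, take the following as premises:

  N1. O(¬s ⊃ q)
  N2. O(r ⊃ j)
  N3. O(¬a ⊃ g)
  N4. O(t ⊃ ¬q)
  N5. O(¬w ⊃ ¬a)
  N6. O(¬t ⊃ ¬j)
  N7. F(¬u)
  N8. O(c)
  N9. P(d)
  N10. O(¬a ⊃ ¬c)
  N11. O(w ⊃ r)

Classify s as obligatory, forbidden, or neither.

Obligatory

From premise 8 we have O(c).
The contrapositive of premise 10 (O(¬a ⊃ ¬c)) is O(c ⊃ a), and O(c) is already established, so O(a).
Premise 5, O(¬w ⊃ ¬a), contraposes to O(a ⊃ w); with O(a) we get O(w).
Applying K to premise 11 (O(w ⊃ r)) and O(w) yields O(r).
Premise 2 is O(r ⊃ j); since O(r), deontic closure gives O(j).
Premise 6 is O(¬t ⊃ ¬j); contrapositively O(j ⊃ t). Since O(j) holds, K gives O(t).
Applying K to premise 4 (O(t ⊃ ¬q)) and O(t) yields O(¬q).
The contrapositive of premise 1 (O(¬s ⊃ q)) is O(¬q ⊃ s), and O(¬q) is already established, so O(s).
Premises 3, 7, 9 do not contribute to this derivation.
Hence s is obligatory.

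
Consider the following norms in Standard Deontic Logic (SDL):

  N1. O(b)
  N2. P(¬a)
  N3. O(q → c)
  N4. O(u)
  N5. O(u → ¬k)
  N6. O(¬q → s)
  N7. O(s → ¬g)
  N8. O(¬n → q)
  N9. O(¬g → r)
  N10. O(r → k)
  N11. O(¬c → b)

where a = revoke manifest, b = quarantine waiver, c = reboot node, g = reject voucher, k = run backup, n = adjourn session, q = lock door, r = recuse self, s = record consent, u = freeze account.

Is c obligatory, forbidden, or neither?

Obligatory

Premise 4 states O(u) outright.
Premise 5 is O(u → ¬k); since O(u), deontic closure gives O(¬k).
Premise 10 is O(r → k); contrapositively O(¬k → ¬r). Since O(¬k) holds, K gives O(¬r).
Premise 9 is O(¬g → r); contrapositively O(¬r → g). Since O(¬r) holds, K gives O(g).
Premise 7, O(s → ¬g), contraposes to O(g → ¬s); with O(g) we get O(¬s).
Premise 6 is O(¬q → s); contrapositively O(¬s → q). Since O(¬s) holds, K gives O(q).
From O(q) and premise 3, O(q → c), we obtain O(c).
Premises 1, 2, 8, 11 do not contribute to this derivation.
Hence c is obligatory.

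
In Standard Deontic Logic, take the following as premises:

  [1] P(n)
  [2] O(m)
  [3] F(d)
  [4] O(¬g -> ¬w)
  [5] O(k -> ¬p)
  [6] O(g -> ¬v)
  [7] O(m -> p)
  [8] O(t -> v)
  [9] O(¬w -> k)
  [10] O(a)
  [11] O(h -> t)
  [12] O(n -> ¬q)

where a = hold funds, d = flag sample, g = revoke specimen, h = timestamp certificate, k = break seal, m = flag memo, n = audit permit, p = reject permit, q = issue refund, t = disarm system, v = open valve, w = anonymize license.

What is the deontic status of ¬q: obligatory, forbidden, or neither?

Premise 12 is O(n -> ¬q), but O(n) is not derivable from the premises (the permission P(n) asserts only ¬O(¬n), not O(n)), so it does not yield O(¬q).
No premise or chain of K-axiom applications forces O(¬q), and none forces O(q). So ¬q is neither obligatory nor forbidden under these norms.

Neither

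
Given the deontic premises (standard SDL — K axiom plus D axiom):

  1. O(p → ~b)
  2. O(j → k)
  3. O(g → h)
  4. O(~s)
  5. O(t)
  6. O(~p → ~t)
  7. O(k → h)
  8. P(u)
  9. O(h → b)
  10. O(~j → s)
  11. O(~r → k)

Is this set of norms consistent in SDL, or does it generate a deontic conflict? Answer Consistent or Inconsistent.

Premise 4 gives O(~s).
The contrapositive of premise 10 (O(~j → s)) is O(~s → j), and O(~s) is already established, so O(j).
From O(j) and premise 2, O(j → k), we obtain O(k).
With premise 7, O(k → h), the K-axiom yields O(h).
With premise 9, O(h → b), the K-axiom yields O(b).
Premise 1 is O(p → ~b); contrapositively O(b → ~p). Since O(b) holds, K gives O(~p).
From O(~p) and premise 6, O(~p → ~t), we obtain O(~t).
But premise 5 directly asserts O(t).
We now have both O(~t) and O(t) — t is simultaneously obligatory and forbidden, violating the D-axiom.

Inconsistent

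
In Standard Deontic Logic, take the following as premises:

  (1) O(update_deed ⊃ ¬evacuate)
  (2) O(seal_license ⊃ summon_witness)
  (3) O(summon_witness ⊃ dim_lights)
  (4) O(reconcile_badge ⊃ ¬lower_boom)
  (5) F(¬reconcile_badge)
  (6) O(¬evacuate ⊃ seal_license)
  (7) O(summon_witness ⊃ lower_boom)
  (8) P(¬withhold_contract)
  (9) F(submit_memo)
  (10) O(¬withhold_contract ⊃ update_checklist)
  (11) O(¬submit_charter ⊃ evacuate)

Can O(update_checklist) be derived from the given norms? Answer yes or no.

Premise 10 is O(¬withhold_contract ⊃ update_checklist), but O(¬withhold_contract) is not derivable from the premises (the permission P(¬withhold_contract) asserts only ¬O(withhold_contract), not O(¬withhold_contract)), so it does not yield O(update_checklist).
No other premise forces O(update_checklist). An ideal world satisfying every premise can still have update_checklist false, so O(update_checklist) is not derivable.

No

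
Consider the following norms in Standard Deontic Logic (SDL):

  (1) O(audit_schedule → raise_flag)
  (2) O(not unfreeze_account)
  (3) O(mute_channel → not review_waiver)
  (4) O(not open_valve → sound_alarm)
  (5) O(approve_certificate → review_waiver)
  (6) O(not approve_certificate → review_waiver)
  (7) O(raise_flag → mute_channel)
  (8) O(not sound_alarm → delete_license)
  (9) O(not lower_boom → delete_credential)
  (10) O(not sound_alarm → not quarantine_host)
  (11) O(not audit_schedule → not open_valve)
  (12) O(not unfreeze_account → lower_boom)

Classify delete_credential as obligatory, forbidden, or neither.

Neither

Premise 9 is O(not lower_boom → delete_credential), but O(not lower_boom) is not derivable from the premises, so it does not yield O(delete_credential).
No premise or chain of K-axiom applications forces O(delete_credential), and none forces O(not delete_credential). So delete_credential is neither obligatory nor forbidden under these norms.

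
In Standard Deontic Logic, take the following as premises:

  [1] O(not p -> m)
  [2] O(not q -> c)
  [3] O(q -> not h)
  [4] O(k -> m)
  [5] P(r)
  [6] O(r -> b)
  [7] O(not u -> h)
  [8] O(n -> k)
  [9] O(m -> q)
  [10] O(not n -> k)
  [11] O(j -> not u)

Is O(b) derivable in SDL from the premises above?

No

Premise 6 is O(r -> b), but O(r) is not derivable from the premises (the permission P(r) asserts only not O(not r), not O(r)), so it does not yield O(b).
No other premise forces O(b). An ideal world satisfying every premise can still have b false, so O(b) is not derivable.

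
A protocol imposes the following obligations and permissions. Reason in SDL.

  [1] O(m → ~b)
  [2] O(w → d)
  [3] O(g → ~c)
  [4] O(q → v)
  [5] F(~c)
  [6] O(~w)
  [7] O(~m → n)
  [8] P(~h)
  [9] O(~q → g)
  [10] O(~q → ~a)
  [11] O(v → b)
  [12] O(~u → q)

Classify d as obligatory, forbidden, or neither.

Neither

Premise 2 is O(w → d), but O(w) is not derivable from the premises, so it does not yield O(d).
No premise or chain of K-axiom applications forces O(d), and none forces O(~d). So d is neither obligatory nor forbidden under these norms.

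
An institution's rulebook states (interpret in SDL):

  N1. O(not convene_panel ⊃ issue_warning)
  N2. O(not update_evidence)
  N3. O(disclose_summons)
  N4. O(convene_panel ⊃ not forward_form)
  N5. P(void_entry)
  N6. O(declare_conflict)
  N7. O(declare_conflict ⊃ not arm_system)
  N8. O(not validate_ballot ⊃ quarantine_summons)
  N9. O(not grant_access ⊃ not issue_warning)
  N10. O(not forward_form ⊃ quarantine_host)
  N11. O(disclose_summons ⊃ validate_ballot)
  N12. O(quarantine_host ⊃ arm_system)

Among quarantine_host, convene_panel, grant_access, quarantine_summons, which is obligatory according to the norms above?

From premise 6 we have O(declare_conflict).
From O(declare_conflict) and premise 7, O(declare_conflict ⊃ not arm_system), we obtain O(not arm_system).
The contrapositive of premise 12 (O(quarantine_host ⊃ arm_system)) is O(not arm_system ⊃ not quarantine_host), and O(not arm_system) is already established, so O(not quarantine_host).
The contrapositive of premise 10 (O(not forward_form ⊃ quarantine_host)) is O(not quarantine_host ⊃ forward_form), and O(not quarantine_host) is already established, so O(forward_form).
The contrapositive of premise 4 (O(convene_panel ⊃ not forward_form)) is O(forward_form ⊃ not convene_panel), and O(forward_form) is already established, so O(not convene_panel).
From O(not convene_panel) and premise 1, O(not convene_panel ⊃ issue_warning), we obtain O(issue_warning).
The contrapositive of premise 9 (O(not grant_access ⊃ not issue_warning)) is O(issue_warning ⊃ grant_access), and O(issue_warning) is already established, so O(grant_access).
So O(grant_access) holds — grant_access is obligatory. None of the other listed options is made obligatory by any chain of premises.

grant_access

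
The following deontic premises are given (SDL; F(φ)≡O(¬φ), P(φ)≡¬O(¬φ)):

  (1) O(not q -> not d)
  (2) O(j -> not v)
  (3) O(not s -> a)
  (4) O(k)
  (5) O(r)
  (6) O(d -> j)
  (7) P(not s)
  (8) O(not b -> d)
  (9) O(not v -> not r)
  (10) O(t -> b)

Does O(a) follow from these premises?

Premise 3 is O(not s -> a), but O(not s) is not derivable from the premises (the permission P(not s) asserts only not O(s), not O(not s)), so it does not yield O(a).
No other premise forces O(a). An ideal world satisfying every premise can still have a false, so O(a) is not derivable.

No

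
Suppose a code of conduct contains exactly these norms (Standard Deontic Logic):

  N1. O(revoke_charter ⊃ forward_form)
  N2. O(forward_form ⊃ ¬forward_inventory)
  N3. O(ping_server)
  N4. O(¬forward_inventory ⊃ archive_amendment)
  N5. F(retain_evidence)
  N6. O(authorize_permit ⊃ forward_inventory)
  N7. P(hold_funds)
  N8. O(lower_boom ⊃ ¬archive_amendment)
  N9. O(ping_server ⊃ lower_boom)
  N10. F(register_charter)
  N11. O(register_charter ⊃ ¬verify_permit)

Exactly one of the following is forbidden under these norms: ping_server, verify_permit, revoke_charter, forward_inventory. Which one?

Premise 3 gives O(ping_server).
From O(ping_server) and premise 9, O(ping_server ⊃ lower_boom), we obtain O(lower_boom).
From O(lower_boom) and premise 8, O(lower_boom ⊃ ¬archive_amendment), we obtain O(¬archive_amendment).
Premise 4 is O(¬forward_inventory ⊃ archive_amendment); contrapositively O(¬archive_amendment ⊃ forward_inventory). Since O(¬archive_amendment) holds, K gives O(forward_inventory).
The contrapositive of premise 2 (O(forward_form ⊃ ¬forward_inventory)) is O(forward_inventory ⊃ ¬forward_form), and O(forward_inventory) is already established, so O(¬forward_form).
Premise 1, O(revoke_charter ⊃ forward_form), contraposes to O(¬forward_form ⊃ ¬revoke_charter); with O(¬forward_form) we get O(¬revoke_charter).
So O(¬revoke_charter) holds, i.e. revoke_charter is forbidden. None of the other listed options is forbidden under the premises.

revoke_charter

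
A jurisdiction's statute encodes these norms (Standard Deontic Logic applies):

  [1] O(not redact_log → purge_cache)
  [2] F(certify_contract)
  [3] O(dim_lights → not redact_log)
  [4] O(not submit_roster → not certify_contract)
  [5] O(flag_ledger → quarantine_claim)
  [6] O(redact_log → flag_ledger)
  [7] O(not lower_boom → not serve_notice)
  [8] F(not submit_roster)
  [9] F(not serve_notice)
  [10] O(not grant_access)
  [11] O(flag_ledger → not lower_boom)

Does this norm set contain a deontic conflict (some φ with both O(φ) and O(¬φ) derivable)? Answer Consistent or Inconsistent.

Consistent

Premise 4 is O(not submit_roster → not certify_contract); even if O(not certify_contract) held, inferring O(not submit_roster) would be affirming the consequent — invalid.
So O(not submit_roster) is not derivable, and the apparent clash with O(submit_roster) does not arise.
A world satisfying every obligation exists (e.g. certify_contract=false, dim_lights=false, flag_ledger=false, grant_access=false, lower_boom=true, purge_cache=true, quarantine_claim=false, redact_log=false, serve_notice=true, submit_roster=true); no atom is both obligatory and forbidden, so the set is consistent.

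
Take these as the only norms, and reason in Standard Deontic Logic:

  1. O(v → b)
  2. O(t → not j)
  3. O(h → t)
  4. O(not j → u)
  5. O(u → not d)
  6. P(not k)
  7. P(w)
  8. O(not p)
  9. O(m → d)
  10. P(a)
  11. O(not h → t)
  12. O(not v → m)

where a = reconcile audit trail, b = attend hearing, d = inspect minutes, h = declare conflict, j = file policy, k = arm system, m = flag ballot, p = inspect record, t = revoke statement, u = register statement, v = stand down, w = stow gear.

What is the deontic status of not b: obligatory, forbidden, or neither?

Forbidden

Premises 3 and 11 cover both cases: O(h → t) and O(not h → t). Since h ∨ not h is a tautology, O(t) follows.
With premise 2, O(t → not j), the K-axiom yields O(not j).
With premise 4, O(not j → u), the K-axiom yields O(u).
With premise 5, O(u → not d), the K-axiom yields O(not d).
Premise 9 is O(m → d); contrapositively O(not d → not m). Since O(not d) holds, K gives O(not m).
Premise 12 is O(not v → m); contrapositively O(not m → v). Since O(not m) holds, K gives O(v).
Applying K to premise 1 (O(v → b)) and O(v) yields O(b).
Premises 6, 7, 8, 10 do not contribute to this derivation.
Thus O(b), which is F(not b): not b is forbidden.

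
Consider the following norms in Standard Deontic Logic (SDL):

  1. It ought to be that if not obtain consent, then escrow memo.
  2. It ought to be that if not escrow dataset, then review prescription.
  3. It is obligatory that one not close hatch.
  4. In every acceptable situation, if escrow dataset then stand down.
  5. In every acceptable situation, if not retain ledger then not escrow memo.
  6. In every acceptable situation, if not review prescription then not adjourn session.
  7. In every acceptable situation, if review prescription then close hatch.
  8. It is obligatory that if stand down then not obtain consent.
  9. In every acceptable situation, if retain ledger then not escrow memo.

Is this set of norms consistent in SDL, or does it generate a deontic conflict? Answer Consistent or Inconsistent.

Inconsistent

By case analysis on ¬retain_ledger: premise 5 gives O(¬retain_ledger → ¬escrow_memo) and premise 9 gives O(retain_ledger → ¬escrow_memo), so O(¬escrow_memo) either way.
The contrapositive of premise 1 (O(¬obtain_consent → escrow_memo)) is O(¬escrow_memo → obtain_consent), and O(¬escrow_memo) is already established, so O(obtain_consent).
The contrapositive of premise 8 (O(stand_down → ¬obtain_consent)) is O(obtain_consent → ¬stand_down), and O(obtain_consent) is already established, so O(¬stand_down).
The contrapositive of premise 4 (O(escrow_dataset → stand_down)) is O(¬stand_down → ¬escrow_dataset), and O(¬stand_down) is already established, so O(¬escrow_dataset).
Premise 2 is O(¬escrow_dataset → review_prescription); since O(¬escrow_dataset), deontic closure gives O(review_prescription).
From O(review_prescription) and premise 7, O(review_prescription → close_hatch), we obtain O(close_hatch).
However, premise 3 gives O(¬close_hatch).
We now have both O(close_hatch) and O(¬close_hatch) — close_hatch is simultaneously obligatory and forbidden, violating the D-axiom.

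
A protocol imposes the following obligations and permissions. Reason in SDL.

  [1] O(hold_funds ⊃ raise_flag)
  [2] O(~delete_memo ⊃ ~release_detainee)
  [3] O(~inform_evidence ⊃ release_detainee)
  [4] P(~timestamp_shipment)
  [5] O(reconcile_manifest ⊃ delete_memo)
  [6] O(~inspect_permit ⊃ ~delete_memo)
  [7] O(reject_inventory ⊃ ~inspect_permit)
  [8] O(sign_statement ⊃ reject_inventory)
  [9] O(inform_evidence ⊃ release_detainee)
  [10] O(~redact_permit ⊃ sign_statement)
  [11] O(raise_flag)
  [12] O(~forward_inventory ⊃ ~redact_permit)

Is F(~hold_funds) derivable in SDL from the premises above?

Premise 1 is O(hold_funds ⊃ raise_flag); even if O(raise_flag) held, inferring O(hold_funds) would be affirming the consequent — invalid.
No other premise forces O(hold_funds). An ideal world satisfying every premise can still have ~hold_funds true, so F(~hold_funds) is not derivable.

No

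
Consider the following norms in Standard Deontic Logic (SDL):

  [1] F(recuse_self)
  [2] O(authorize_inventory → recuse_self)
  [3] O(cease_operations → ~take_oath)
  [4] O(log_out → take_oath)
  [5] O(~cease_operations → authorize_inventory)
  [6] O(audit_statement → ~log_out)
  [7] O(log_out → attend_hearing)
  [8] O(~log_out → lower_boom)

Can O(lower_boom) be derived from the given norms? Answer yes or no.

Yes

F(recuse_self) at premise 1 means O(~recuse_self).
Premise 2, O(authorize_inventory → recuse_self), contraposes to O(~recuse_self → ~authorize_inventory); with O(~recuse_self) we get O(~authorize_inventory).
The contrapositive of premise 5 (O(~cease_operations → authorize_inventory)) is O(~authorize_inventory → cease_operations), and O(~authorize_inventory) is already established, so O(cease_operations).
With premise 3, O(cease_operations → ~take_oath), the K-axiom yields O(~take_oath).
The contrapositive of premise 4 (O(log_out → take_oath)) is O(~take_oath → ~log_out), and O(~take_oath) is already established, so O(~log_out).
With premise 8, O(~log_out → lower_boom), the K-axiom yields O(lower_boom).
Premises 6, 7 do not contribute to this derivation.
So O(lower_boom) follows.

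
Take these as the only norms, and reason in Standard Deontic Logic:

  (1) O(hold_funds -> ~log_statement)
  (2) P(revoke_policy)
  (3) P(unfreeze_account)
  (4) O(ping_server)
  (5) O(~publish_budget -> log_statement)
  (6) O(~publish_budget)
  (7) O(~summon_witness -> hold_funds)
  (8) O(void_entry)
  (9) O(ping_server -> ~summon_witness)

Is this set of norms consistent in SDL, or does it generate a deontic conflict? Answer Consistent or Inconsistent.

Inconsistent

Premise 6 gives O(~publish_budget).
Premise 5 is O(~publish_budget -> log_statement); since O(~publish_budget), deontic closure gives O(log_statement).
Premise 1 is O(hold_funds -> ~log_statement); contrapositively O(log_statement -> ~hold_funds). Since O(log_statement) holds, K gives O(~hold_funds).
Premise 7 is O(~summon_witness -> hold_funds); contrapositively O(~hold_funds -> summon_witness). Since O(~hold_funds) holds, K gives O(summon_witness).
Premise 9 is O(ping_server -> ~summon_witness); contrapositively O(summon_witness -> ~ping_server). Since O(summon_witness) holds, K gives O(~ping_server).
However, premise 4 gives O(ping_server).
We now have both O(~ping_server) and O(ping_server) — ping_server is simultaneously obligatory and forbidden, violating the D-axiom.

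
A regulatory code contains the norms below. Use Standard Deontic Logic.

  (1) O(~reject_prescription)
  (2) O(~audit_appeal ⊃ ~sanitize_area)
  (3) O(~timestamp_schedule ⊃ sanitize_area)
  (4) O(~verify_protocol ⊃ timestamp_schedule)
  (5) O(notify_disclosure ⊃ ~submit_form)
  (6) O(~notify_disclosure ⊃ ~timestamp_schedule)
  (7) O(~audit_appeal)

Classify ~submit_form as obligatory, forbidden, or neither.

Obligatory

Premise 7 states O(~audit_appeal) outright.
Premise 2 is O(~audit_appeal ⊃ ~sanitize_area); since O(~audit_appeal), deontic closure gives O(~sanitize_area).
Premise 3 is O(~timestamp_schedule ⊃ sanitize_area); contrapositively O(~sanitize_area ⊃ timestamp_schedule). Since O(~sanitize_area) holds, K gives O(timestamp_schedule).
Premise 6, O(~notify_disclosure ⊃ ~timestamp_schedule), contraposes to O(timestamp_schedule ⊃ notify_disclosure); with O(timestamp_schedule) we get O(notify_disclosure).
With premise 5, O(notify_disclosure ⊃ ~submit_form), the K-axiom yields O(~submit_form).
Premises 1, 4 do not contribute to this derivation.
Hence ~submit_form is obligatory.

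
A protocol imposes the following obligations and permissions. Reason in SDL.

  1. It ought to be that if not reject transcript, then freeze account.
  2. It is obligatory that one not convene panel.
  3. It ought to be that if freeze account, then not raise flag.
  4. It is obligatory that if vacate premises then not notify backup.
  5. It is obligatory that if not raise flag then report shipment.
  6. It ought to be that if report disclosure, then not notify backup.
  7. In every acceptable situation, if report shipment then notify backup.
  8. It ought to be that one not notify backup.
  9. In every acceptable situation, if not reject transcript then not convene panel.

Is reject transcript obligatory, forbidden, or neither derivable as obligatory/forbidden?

Obligatory

Premise 8 gives O(¬notify_backup).
Premise 7, O(report_shipment → notify_backup), contraposes to O(¬notify_backup → ¬report_shipment); with O(¬notify_backup) we get O(¬report_shipment).
Premise 5 is O(¬raise_flag → report_shipment); contrapositively O(¬report_shipment → raise_flag). Since O(¬report_shipment) holds, K gives O(raise_flag).
Premise 3, O(freeze_account → ¬raise_flag), contraposes to O(raise_flag → ¬freeze_account); with O(raise_flag) we get O(¬freeze_account).
Premise 1, O(¬reject_transcript → freeze_account), contraposes to O(¬freeze_account → reject_transcript); with O(¬freeze_account) we get O(reject_transcript).
Premises 2, 4, 6, 9 do not contribute to this derivation.
Hence reject_transcript is obligatory.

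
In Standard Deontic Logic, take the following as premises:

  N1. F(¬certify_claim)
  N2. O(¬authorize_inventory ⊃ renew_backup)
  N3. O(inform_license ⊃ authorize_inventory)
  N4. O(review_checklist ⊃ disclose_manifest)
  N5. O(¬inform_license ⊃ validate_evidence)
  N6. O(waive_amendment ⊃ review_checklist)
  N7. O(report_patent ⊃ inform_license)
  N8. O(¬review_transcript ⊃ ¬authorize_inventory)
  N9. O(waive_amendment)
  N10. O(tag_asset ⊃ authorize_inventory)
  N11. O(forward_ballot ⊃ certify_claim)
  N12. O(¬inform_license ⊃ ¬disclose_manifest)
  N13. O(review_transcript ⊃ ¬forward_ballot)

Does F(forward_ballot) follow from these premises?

From premise 9 we have O(waive_amendment).
Applying K to premise 6 (O(waive_amendment ⊃ review_checklist)) and O(waive_amendment) yields O(review_checklist).
Premise 4 is O(review_checklist ⊃ disclose_manifest); since O(review_checklist), deontic closure gives O(disclose_manifest).
Premise 12 is O(¬inform_license ⊃ ¬disclose_manifest); contrapositively O(disclose_manifest ⊃ inform_license). Since O(disclose_manifest) holds, K gives O(inform_license).
Premise 3 is O(inform_license ⊃ authorize_inventory); since O(inform_license), deontic closure gives O(authorize_inventory).
Premise 8 is O(¬review_transcript ⊃ ¬authorize_inventory); contrapositively O(authorize_inventory ⊃ review_transcript). Since O(authorize_inventory) holds, K gives O(review_transcript).
With premise 13, O(review_transcript ⊃ ¬forward_ballot), the K-axiom yields O(¬forward_ballot).
Premises 1, 2, 5, 7, 10, 11 do not contribute to this derivation.
So O(¬forward_ballot) holds, i.e. F(forward_ballot). The claim follows.

Yes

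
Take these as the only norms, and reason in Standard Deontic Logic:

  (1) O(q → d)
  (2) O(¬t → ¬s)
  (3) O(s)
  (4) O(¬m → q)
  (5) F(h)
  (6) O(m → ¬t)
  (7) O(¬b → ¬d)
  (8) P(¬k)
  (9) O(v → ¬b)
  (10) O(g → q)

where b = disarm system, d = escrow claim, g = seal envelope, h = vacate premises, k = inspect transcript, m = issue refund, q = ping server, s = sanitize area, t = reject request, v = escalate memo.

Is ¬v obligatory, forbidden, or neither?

From premise 3 we have O(s).
The contrapositive of premise 2 (O(¬t → ¬s)) is O(s → t), and O(s) is already established, so O(t).
Premise 6, O(m → ¬t), contraposes to O(t → ¬m); with O(t) we get O(¬m).
With premise 4, O(¬m → q), the K-axiom yields O(q).
Premise 1 is O(q → d); since O(q), deontic closure gives O(d).
Premise 7, O(¬b → ¬d), contraposes to O(d → b); with O(d) we get O(b).
The contrapositive of premise 9 (O(v → ¬b)) is O(b → ¬v), and O(b) is already established, so O(¬v).
Premises 5, 8, 10 do not contribute to this derivation.
Hence ¬v is obligatory.

Obligatory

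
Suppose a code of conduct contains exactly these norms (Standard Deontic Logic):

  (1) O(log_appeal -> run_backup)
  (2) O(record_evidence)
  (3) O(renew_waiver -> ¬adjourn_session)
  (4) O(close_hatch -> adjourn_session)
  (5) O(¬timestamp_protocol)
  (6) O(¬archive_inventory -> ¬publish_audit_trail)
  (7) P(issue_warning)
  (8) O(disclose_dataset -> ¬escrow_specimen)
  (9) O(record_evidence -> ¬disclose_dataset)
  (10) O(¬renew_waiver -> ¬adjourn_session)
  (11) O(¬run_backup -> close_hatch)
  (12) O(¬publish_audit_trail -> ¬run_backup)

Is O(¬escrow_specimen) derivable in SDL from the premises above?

No

Premise 8 is O(disclose_dataset -> ¬escrow_specimen), but O(disclose_dataset) is not derivable from the premises, so it does not yield O(¬escrow_specimen).
No other premise forces O(¬escrow_specimen). An ideal world satisfying every premise can still have ¬escrow_specimen false, so O(¬escrow_specimen) is not derivable.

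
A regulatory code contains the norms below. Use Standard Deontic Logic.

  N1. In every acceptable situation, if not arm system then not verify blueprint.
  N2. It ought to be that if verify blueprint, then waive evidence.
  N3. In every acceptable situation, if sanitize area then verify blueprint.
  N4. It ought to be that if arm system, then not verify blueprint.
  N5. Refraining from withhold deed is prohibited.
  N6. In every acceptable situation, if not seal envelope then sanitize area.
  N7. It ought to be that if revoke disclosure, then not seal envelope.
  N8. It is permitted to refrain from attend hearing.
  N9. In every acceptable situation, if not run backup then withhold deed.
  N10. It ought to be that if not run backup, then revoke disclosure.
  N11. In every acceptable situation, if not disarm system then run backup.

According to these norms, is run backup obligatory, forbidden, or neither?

Obligatory

By case analysis on ¬arm_system: premise 1 gives O(¬arm_system → ¬verify_blueprint) and premise 4 gives O(arm_system → ¬verify_blueprint), so O(¬verify_blueprint) either way.
Premise 3, O(sanitize_area → verify_blueprint), contraposes to O(¬verify_blueprint → ¬sanitize_area); with O(¬verify_blueprint) we get O(¬sanitize_area).
Premise 6 is O(¬seal_envelope → sanitize_area); contrapositively O(¬sanitize_area → seal_envelope). Since O(¬sanitize_area) holds, K gives O(seal_envelope).
The contrapositive of premise 7 (O(revoke_disclosure → ¬seal_envelope)) is O(seal_envelope → ¬revoke_disclosure), and O(seal_envelope) is already established, so O(¬revoke_disclosure).
Premise 10, O(¬run_backup → revoke_disclosure), contraposes to O(¬revoke_disclosure → run_backup); with O(¬revoke_disclosure) we get O(run_backup).
Premises 2, 5, 8, 9, 11 do not contribute to this derivation.
Hence run_backup is obligatory.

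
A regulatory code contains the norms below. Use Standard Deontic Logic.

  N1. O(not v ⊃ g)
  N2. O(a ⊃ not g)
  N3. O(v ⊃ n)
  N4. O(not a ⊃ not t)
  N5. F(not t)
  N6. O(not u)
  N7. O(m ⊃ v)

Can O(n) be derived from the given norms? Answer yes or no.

Premise 5 is F(not t), i.e. O(t).
The contrapositive of premise 4 (O(not a ⊃ not t)) is O(t ⊃ a), and O(t) is already established, so O(a).
Applying K to premise 2 (O(a ⊃ not g)) and O(a) yields O(not g).
Premise 1, O(not v ⊃ g), contraposes to O(not g ⊃ v); with O(not g) we get O(v).
From O(v) and premise 3, O(v ⊃ n), we obtain O(n).
Premises 6, 7 do not contribute to this derivation.
So O(n) follows.

Yes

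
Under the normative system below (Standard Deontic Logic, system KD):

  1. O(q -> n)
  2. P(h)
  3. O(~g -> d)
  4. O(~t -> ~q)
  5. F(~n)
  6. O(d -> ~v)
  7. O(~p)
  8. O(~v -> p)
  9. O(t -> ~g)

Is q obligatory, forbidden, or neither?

Premise 7 states O(~p) outright.
Premise 8 is O(~v -> p); contrapositively O(~p -> v). Since O(~p) holds, K gives O(v).
Premise 6 is O(d -> ~v); contrapositively O(v -> ~d). Since O(v) holds, K gives O(~d).
Premise 3, O(~g -> d), contraposes to O(~d -> g); with O(~d) we get O(g).
The contrapositive of premise 9 (O(t -> ~g)) is O(g -> ~t), and O(g) is already established, so O(~t).
Premise 4 is O(~t -> ~q); since O(~t), deontic closure gives O(~q).
Premises 1, 2, 5 do not contribute to this derivation.
Thus O(~q), which is F(q): q is forbidden.

Forbidden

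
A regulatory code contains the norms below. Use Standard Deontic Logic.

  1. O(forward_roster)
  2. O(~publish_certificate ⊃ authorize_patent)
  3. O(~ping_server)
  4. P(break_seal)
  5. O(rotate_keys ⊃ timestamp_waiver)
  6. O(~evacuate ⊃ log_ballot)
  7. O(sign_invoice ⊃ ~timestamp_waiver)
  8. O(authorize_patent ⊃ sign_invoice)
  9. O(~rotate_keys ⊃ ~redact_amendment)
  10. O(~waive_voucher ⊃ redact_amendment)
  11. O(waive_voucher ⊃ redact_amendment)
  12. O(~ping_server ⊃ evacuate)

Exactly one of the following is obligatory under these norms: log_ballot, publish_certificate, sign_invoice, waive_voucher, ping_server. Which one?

publish_certificate

Premises 10 and 11 are O(~waive_voucher ⊃ redact_amendment) and O(waive_voucher ⊃ redact_amendment); every ideal world satisfies ~waive_voucher or waive_voucher, so in either case redact_amendment holds — hence O(redact_amendment).
Premise 9, O(~rotate_keys ⊃ ~redact_amendment), contraposes to O(redact_amendment ⊃ rotate_keys); with O(redact_amendment) we get O(rotate_keys).
Premise 5 is O(rotate_keys ⊃ timestamp_waiver); since O(rotate_keys), deontic closure gives O(timestamp_waiver).
Premise 7 is O(sign_invoice ⊃ ~timestamp_waiver); contrapositively O(timestamp_waiver ⊃ ~sign_invoice). Since O(timestamp_waiver) holds, K gives O(~sign_invoice).
The contrapositive of premise 8 (O(authorize_patent ⊃ sign_invoice)) is O(~sign_invoice ⊃ ~authorize_patent), and O(~sign_invoice) is already established, so O(~authorize_patent).
The contrapositive of premise 2 (O(~publish_certificate ⊃ authorize_patent)) is O(~authorize_patent ⊃ publish_certificate), and O(~authorize_patent) is already established, so O(publish_certificate).
So O(publish_certificate) holds — publish_certificate is obligatory. None of the other listed options is made obligatory by any chain of premises.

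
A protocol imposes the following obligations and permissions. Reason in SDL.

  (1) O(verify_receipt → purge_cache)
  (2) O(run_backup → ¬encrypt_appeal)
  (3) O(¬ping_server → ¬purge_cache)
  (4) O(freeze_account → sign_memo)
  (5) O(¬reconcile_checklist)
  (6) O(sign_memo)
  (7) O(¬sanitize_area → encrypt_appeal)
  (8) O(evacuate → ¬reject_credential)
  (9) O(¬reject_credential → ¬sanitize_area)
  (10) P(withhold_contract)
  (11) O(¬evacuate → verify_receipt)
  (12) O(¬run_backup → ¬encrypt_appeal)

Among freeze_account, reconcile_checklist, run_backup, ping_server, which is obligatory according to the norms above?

By case analysis on run_backup: premise 2 gives O(run_backup → ¬encrypt_appeal) and premise 12 gives O(¬run_backup → ¬encrypt_appeal), so O(¬encrypt_appeal) either way.
Premise 7, O(¬sanitize_area → encrypt_appeal), contraposes to O(¬encrypt_appeal → sanitize_area); with O(¬encrypt_appeal) we get O(sanitize_area).
The contrapositive of premise 9 (O(¬reject_credential → ¬sanitize_area)) is O(sanitize_area → reject_credential), and O(sanitize_area) is already established, so O(reject_credential).
Premise 8, O(evacuate → ¬reject_credential), contraposes to O(reject_credential → ¬evacuate); with O(reject_credential) we get O(¬evacuate).
Applying K to premise 11 (O(¬evacuate → verify_receipt)) and O(¬evacuate) yields O(verify_receipt).
Premise 1 is O(verify_receipt → purge_cache); since O(verify_receipt), deontic closure gives O(purge_cache).
Premise 3, O(¬ping_server → ¬purge_cache), contraposes to O(purge_cache → ping_server); with O(purge_cache) we get O(ping_server).
So O(ping_server) holds — ping_server is obligatory. None of the other listed options is made obligatory by any chain of premises.

ping_server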